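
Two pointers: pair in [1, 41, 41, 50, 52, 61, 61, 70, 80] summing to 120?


lo=0(1)+hi=8(80)=81
lo=1(41)+hi=8(80)=121
lo=1(41)+hi=7(70)=111
lo=2(41)+hi=7(70)=111
lo=3(50)+hi=7(70)=120

Yes: 50+70=120


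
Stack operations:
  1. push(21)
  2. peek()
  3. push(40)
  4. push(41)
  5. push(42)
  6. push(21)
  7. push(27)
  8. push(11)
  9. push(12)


push(21) -> [21]
peek()->21
push(40) -> [21, 40]
push(41) -> [21, 40, 41]
push(42) -> [21, 40, 41, 42]
push(21) -> [21, 40, 41, 42, 21]
push(27) -> [21, 40, 41, 42, 21, 27]
push(11) -> [21, 40, 41, 42, 21, 27, 11]
push(12) -> [21, 40, 41, 42, 21, 27, 11, 12]

Final stack: [21, 40, 41, 42, 21, 27, 11, 12]


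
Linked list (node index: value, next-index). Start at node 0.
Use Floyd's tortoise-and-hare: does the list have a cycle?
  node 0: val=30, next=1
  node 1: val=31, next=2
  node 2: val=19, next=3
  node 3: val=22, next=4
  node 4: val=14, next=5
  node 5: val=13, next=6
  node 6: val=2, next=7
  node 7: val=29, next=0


Floyd's tortoise (slow, +1) and hare (fast, +2):
  init: slow=0, fast=0
  step 1: slow=1, fast=2
  step 2: slow=2, fast=4
  step 3: slow=3, fast=6
  step 4: slow=4, fast=0
  step 5: slow=5, fast=2
  step 6: slow=6, fast=4
  step 7: slow=7, fast=6
  step 8: slow=0, fast=0
  slow == fast at node 0: cycle detected

Cycle: yes


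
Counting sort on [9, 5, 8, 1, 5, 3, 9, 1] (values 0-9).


Input: [9, 5, 8, 1, 5, 3, 9, 1]
Counts: [0, 2, 0, 1, 0, 2, 0, 0, 1, 2]

Sorted: [1, 1, 3, 5, 5, 8, 9, 9]


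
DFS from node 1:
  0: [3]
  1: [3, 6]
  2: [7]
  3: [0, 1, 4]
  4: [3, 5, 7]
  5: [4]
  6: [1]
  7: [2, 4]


Visit 1, push [6, 3]
Visit 3, push [4, 0]
Visit 0, push []
Visit 4, push [7, 5]
Visit 5, push []
Visit 7, push [2]
Visit 2, push []
Visit 6, push []

DFS order: [1, 3, 0, 4, 5, 7, 2, 6]


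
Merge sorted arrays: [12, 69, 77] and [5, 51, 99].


Take 5 from B
Take 12 from A
Take 51 from B
Take 69 from A
Take 77 from A

Merged: [5, 12, 51, 69, 77, 99]


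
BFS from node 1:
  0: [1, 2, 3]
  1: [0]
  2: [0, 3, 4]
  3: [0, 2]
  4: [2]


Visit 1, enqueue [0]
Visit 0, enqueue [2, 3]
Visit 2, enqueue [4]
Visit 3, enqueue []
Visit 4, enqueue []

BFS order: [1, 0, 2, 3, 4]


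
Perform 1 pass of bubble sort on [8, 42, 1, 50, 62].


Initial: [8, 42, 1, 50, 62]
Pass 1: [8, 1, 42, 50, 62] (1 swaps)

After 1 pass: [8, 1, 42, 50, 62]


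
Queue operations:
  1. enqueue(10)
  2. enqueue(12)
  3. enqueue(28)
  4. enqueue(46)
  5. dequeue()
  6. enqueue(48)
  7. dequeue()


enqueue(10) -> [10]
enqueue(12) -> [10, 12]
enqueue(28) -> [10, 12, 28]
enqueue(46) -> [10, 12, 28, 46]
dequeue()->10, [12, 28, 46]
enqueue(48) -> [12, 28, 46, 48]
dequeue()->12, [28, 46, 48]

Final queue: [28, 46, 48]


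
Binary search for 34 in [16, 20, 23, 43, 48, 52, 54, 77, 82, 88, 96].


Step 1: lo=0, hi=10, mid=5, val=52
Step 2: lo=0, hi=4, mid=2, val=23
Step 3: lo=3, hi=4, mid=3, val=43

Not found


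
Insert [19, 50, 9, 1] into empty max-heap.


Insert 19: [19]
Insert 50: [50, 19]
Insert 9: [50, 19, 9]
Insert 1: [50, 19, 9, 1]

Final heap: [50, 19, 9, 1]


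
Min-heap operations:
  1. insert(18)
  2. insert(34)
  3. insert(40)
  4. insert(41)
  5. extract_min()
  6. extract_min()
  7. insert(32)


insert(18) -> [18]
insert(34) -> [18, 34]
insert(40) -> [18, 34, 40]
insert(41) -> [18, 34, 40, 41]
extract_min()->18, [34, 41, 40]
extract_min()->34, [40, 41]
insert(32) -> [32, 41, 40]

Final heap: [32, 41, 40]


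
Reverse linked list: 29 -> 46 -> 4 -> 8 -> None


Step 1: curr=29, set curr.next=prev(None) | reversed so far: 29
Step 2: curr=46, set curr.next=prev(29) | reversed so far: 46 -> 29
Step 3: curr=4, set curr.next=prev(46) | reversed so far: 4 -> 46 -> 29
Step 4: curr=8, set curr.next=prev(4) | reversed so far: 8 -> 4 -> 46 -> 29

8 -> 4 -> 46 -> 29 -> None


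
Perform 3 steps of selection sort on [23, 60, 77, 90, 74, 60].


Initial: [23, 60, 77, 90, 74, 60]
Step 1: min=23 at 0
  Swap: [23, 60, 77, 90, 74, 60]
Step 2: min=60 at 1
  Swap: [23, 60, 77, 90, 74, 60]
Step 3: min=60 at 5
  Swap: [23, 60, 60, 90, 74, 77]

After 3 steps: [23, 60, 60, 90, 74, 77]


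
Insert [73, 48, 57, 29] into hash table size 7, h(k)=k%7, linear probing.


Insert 73: h=3 -> slot 3
Insert 48: h=6 -> slot 6
Insert 57: h=1 -> slot 1
Insert 29: h=1, 1 probes -> slot 2

Table: [None, 57, 29, 73, None, None, 48]


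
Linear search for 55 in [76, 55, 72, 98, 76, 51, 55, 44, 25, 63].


i=0: 76!=55
i=1: 55==55 found!

Found at 1, 2 comps


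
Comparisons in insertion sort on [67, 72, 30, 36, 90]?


Algorithm: insertion sort
Input: [67, 72, 30, 36, 90]
Sorted: [30, 36, 67, 72, 90]

7


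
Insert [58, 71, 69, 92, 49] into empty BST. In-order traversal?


Insert 58: root
Insert 71: R from 58
Insert 69: R from 58 -> L from 71
Insert 92: R from 58 -> R from 71
Insert 49: L from 58

In-order: [49, 58, 69, 71, 92]


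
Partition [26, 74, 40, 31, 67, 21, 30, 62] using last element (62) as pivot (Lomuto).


Pivot: 62
  26 <= 62: advance i (no swap)
  40 <= 62: swap -> [26, 40, 74, 31, 67, 21, 30, 62]
  31 <= 62: swap -> [26, 40, 31, 74, 67, 21, 30, 62]
  21 <= 62: swap -> [26, 40, 31, 21, 67, 74, 30, 62]
  30 <= 62: swap -> [26, 40, 31, 21, 30, 74, 67, 62]
Place pivot at 5: [26, 40, 31, 21, 30, 62, 67, 74]

Partitioned: [26, 40, 31, 21, 30, 62, 67, 74]


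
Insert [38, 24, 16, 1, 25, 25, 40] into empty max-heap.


Insert 38: [38]
Insert 24: [38, 24]
Insert 16: [38, 24, 16]
Insert 1: [38, 24, 16, 1]
Insert 25: [38, 25, 16, 1, 24]
Insert 25: [38, 25, 25, 1, 24, 16]
Insert 40: [40, 25, 38, 1, 24, 16, 25]

Final heap: [40, 25, 38, 1, 24, 16, 25]


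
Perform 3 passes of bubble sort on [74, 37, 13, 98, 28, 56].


Initial: [74, 37, 13, 98, 28, 56]
Pass 1: [37, 13, 74, 28, 56, 98] (4 swaps)
Pass 2: [13, 37, 28, 56, 74, 98] (3 swaps)
Pass 3: [13, 28, 37, 56, 74, 98] (1 swaps)

After 3 passes: [13, 28, 37, 56, 74, 98]


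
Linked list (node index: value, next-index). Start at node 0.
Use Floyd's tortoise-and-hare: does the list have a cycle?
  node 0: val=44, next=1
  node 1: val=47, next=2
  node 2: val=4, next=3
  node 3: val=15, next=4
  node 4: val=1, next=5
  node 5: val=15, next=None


Floyd's tortoise (slow, +1) and hare (fast, +2):
  init: slow=0, fast=0
  step 1: slow=1, fast=2
  step 2: slow=2, fast=4
  step 3: fast 4->5->None, no cycle

Cycle: no


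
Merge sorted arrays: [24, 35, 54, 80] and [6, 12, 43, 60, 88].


Take 6 from B
Take 12 from B
Take 24 from A
Take 35 from A
Take 43 from B
Take 54 from A
Take 60 from B
Take 80 from A

Merged: [6, 12, 24, 35, 43, 54, 60, 80, 88]


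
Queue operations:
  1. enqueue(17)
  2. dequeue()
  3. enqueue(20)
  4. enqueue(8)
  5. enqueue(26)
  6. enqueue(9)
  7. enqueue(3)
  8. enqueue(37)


enqueue(17) -> [17]
dequeue()->17, []
enqueue(20) -> [20]
enqueue(8) -> [20, 8]
enqueue(26) -> [20, 8, 26]
enqueue(9) -> [20, 8, 26, 9]
enqueue(3) -> [20, 8, 26, 9, 3]
enqueue(37) -> [20, 8, 26, 9, 3, 37]

Final queue: [20, 8, 26, 9, 3, 37]


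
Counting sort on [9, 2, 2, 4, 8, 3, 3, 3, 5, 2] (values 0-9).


Input: [9, 2, 2, 4, 8, 3, 3, 3, 5, 2]
Counts: [0, 0, 3, 3, 1, 1, 0, 0, 1, 1]

Sorted: [2, 2, 2, 3, 3, 3, 4, 5, 8, 9]


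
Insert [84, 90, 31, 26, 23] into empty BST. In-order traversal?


Insert 84: root
Insert 90: R from 84
Insert 31: L from 84
Insert 26: L from 84 -> L from 31
Insert 23: L from 84 -> L from 31 -> L from 26

In-order: [23, 26, 31, 84, 90]


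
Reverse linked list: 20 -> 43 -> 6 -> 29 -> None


Step 1: curr=20, set curr.next=prev(None) | reversed so far: 20
Step 2: curr=43, set curr.next=prev(20) | reversed so far: 43 -> 20
Step 3: curr=6, set curr.next=prev(43) | reversed so far: 6 -> 43 -> 20
Step 4: curr=29, set curr.next=prev(6) | reversed so far: 29 -> 6 -> 43 -> 20

29 -> 6 -> 43 -> 20 -> None


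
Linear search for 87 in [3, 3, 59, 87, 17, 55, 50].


i=0: 3!=87
i=1: 3!=87
i=2: 59!=87
i=3: 87==87 found!

Found at 3, 4 comps


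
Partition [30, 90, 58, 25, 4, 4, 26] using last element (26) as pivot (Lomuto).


Pivot: 26
  25 <= 26: swap -> [25, 90, 58, 30, 4, 4, 26]
  4 <= 26: swap -> [25, 4, 58, 30, 90, 4, 26]
  4 <= 26: swap -> [25, 4, 4, 30, 90, 58, 26]
Place pivot at 3: [25, 4, 4, 26, 90, 58, 30]

Partitioned: [25, 4, 4, 26, 90, 58, 30]


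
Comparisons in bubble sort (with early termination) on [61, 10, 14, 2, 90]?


Algorithm: bubble sort (with early termination)
Input: [61, 10, 14, 2, 90]
Sorted: [2, 10, 14, 61, 90]

10


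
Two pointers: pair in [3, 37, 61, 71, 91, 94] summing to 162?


lo=0(3)+hi=5(94)=97
lo=1(37)+hi=5(94)=131
lo=2(61)+hi=5(94)=155
lo=3(71)+hi=5(94)=165
lo=3(71)+hi=4(91)=162

Yes: 71+91=162


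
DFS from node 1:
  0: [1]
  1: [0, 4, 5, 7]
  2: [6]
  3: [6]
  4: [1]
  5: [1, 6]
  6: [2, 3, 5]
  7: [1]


Visit 1, push [7, 5, 4, 0]
Visit 0, push []
Visit 4, push []
Visit 5, push [6]
Visit 6, push [3, 2]
Visit 2, push []
Visit 3, push []
Visit 7, push []

DFS order: [1, 0, 4, 5, 6, 2, 3, 7]


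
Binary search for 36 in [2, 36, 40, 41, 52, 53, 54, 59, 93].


Step 1: lo=0, hi=8, mid=4, val=52
Step 2: lo=0, hi=3, mid=1, val=36

Found at index 1


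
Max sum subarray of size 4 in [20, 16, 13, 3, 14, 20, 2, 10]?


[0:4]: 52
[1:5]: 46
[2:6]: 50
[3:7]: 39
[4:8]: 46

Max: 52 at [0:4]


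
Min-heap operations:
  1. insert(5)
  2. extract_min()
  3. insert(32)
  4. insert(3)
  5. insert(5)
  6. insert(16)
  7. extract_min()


insert(5) -> [5]
extract_min()->5, []
insert(32) -> [32]
insert(3) -> [3, 32]
insert(5) -> [3, 32, 5]
insert(16) -> [3, 16, 5, 32]
extract_min()->3, [5, 16, 32]

Final heap: [5, 16, 32]


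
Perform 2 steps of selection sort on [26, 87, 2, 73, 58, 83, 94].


Initial: [26, 87, 2, 73, 58, 83, 94]
Step 1: min=2 at 2
  Swap: [2, 87, 26, 73, 58, 83, 94]
Step 2: min=26 at 2
  Swap: [2, 26, 87, 73, 58, 83, 94]

After 2 steps: [2, 26, 87, 73, 58, 83, 94]


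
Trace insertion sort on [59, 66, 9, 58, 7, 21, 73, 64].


Initial: [59, 66, 9, 58, 7, 21, 73, 64]
Insert 66: [59, 66, 9, 58, 7, 21, 73, 64]
Insert 9: [9, 59, 66, 58, 7, 21, 73, 64]
Insert 58: [9, 58, 59, 66, 7, 21, 73, 64]
Insert 7: [7, 9, 58, 59, 66, 21, 73, 64]
Insert 21: [7, 9, 21, 58, 59, 66, 73, 64]
Insert 73: [7, 9, 21, 58, 59, 66, 73, 64]
Insert 64: [7, 9, 21, 58, 59, 64, 66, 73]

Sorted: [7, 9, 21, 58, 59, 64, 66, 73]


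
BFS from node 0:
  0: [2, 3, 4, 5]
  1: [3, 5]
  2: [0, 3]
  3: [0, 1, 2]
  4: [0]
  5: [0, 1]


Visit 0, enqueue [2, 3, 4, 5]
Visit 2, enqueue []
Visit 3, enqueue [1]
Visit 4, enqueue []
Visit 5, enqueue []
Visit 1, enqueue []

BFS order: [0, 2, 3, 4, 5, 1]


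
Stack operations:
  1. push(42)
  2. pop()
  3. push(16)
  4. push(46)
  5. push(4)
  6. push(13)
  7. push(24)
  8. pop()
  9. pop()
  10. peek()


push(42) -> [42]
pop()->42, []
push(16) -> [16]
push(46) -> [16, 46]
push(4) -> [16, 46, 4]
push(13) -> [16, 46, 4, 13]
push(24) -> [16, 46, 4, 13, 24]
pop()->24, [16, 46, 4, 13]
pop()->13, [16, 46, 4]
peek()->4

Final stack: [16, 46, 4]


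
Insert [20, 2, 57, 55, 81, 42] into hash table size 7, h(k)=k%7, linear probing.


Insert 20: h=6 -> slot 6
Insert 2: h=2 -> slot 2
Insert 57: h=1 -> slot 1
Insert 55: h=6, 1 probes -> slot 0
Insert 81: h=4 -> slot 4
Insert 42: h=0, 3 probes -> slot 3

Table: [55, 57, 2, 42, 81, None, 20]


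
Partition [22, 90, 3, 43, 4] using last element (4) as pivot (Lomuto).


Pivot: 4
  3 <= 4: swap -> [3, 90, 22, 43, 4]
Place pivot at 1: [3, 4, 22, 43, 90]

Partitioned: [3, 4, 22, 43, 90]


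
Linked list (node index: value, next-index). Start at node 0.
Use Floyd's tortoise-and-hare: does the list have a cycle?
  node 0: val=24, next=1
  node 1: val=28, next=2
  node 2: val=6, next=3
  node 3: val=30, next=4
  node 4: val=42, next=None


Floyd's tortoise (slow, +1) and hare (fast, +2):
  init: slow=0, fast=0
  step 1: slow=1, fast=2
  step 2: slow=2, fast=4
  step 3: fast -> None, no cycle

Cycle: no


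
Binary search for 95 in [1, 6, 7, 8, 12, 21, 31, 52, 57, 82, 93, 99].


Step 1: lo=0, hi=11, mid=5, val=21
Step 2: lo=6, hi=11, mid=8, val=57
Step 3: lo=9, hi=11, mid=10, val=93
Step 4: lo=11, hi=11, mid=11, val=99

Not found


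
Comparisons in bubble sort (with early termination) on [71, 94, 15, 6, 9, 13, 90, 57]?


Algorithm: bubble sort (with early termination)
Input: [71, 94, 15, 6, 9, 13, 90, 57]
Sorted: [6, 9, 13, 15, 57, 71, 90, 94]

22


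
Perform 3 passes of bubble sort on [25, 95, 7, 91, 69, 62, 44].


Initial: [25, 95, 7, 91, 69, 62, 44]
Pass 1: [25, 7, 91, 69, 62, 44, 95] (5 swaps)
Pass 2: [7, 25, 69, 62, 44, 91, 95] (4 swaps)
Pass 3: [7, 25, 62, 44, 69, 91, 95] (2 swaps)

After 3 passes: [7, 25, 62, 44, 69, 91, 95]


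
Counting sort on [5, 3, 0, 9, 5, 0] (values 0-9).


Input: [5, 3, 0, 9, 5, 0]
Counts: [2, 0, 0, 1, 0, 2, 0, 0, 0, 1]

Sorted: [0, 0, 3, 5, 5, 9]


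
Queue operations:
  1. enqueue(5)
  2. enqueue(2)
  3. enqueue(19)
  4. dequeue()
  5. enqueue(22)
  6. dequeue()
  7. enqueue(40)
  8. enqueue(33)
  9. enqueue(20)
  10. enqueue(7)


enqueue(5) -> [5]
enqueue(2) -> [5, 2]
enqueue(19) -> [5, 2, 19]
dequeue()->5, [2, 19]
enqueue(22) -> [2, 19, 22]
dequeue()->2, [19, 22]
enqueue(40) -> [19, 22, 40]
enqueue(33) -> [19, 22, 40, 33]
enqueue(20) -> [19, 22, 40, 33, 20]
enqueue(7) -> [19, 22, 40, 33, 20, 7]

Final queue: [19, 22, 40, 33, 20, 7]


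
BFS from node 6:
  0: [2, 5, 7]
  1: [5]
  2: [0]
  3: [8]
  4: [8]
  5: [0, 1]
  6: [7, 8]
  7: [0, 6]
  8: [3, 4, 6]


Visit 6, enqueue [7, 8]
Visit 7, enqueue [0]
Visit 8, enqueue [3, 4]
Visit 0, enqueue [2, 5]
Visit 3, enqueue []
Visit 4, enqueue []
Visit 2, enqueue []
Visit 5, enqueue [1]
Visit 1, enqueue []

BFS order: [6, 7, 8, 0, 3, 4, 2, 5, 1]


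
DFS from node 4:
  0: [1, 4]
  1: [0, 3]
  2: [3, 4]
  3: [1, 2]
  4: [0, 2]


Visit 4, push [2, 0]
Visit 0, push [1]
Visit 1, push [3]
Visit 3, push [2]
Visit 2, push []

DFS order: [4, 0, 1, 3, 2]


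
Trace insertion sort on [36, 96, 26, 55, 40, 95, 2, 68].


Initial: [36, 96, 26, 55, 40, 95, 2, 68]
Insert 96: [36, 96, 26, 55, 40, 95, 2, 68]
Insert 26: [26, 36, 96, 55, 40, 95, 2, 68]
Insert 55: [26, 36, 55, 96, 40, 95, 2, 68]
Insert 40: [26, 36, 40, 55, 96, 95, 2, 68]
Insert 95: [26, 36, 40, 55, 95, 96, 2, 68]
Insert 2: [2, 26, 36, 40, 55, 95, 96, 68]
Insert 68: [2, 26, 36, 40, 55, 68, 95, 96]

Sorted: [2, 26, 36, 40, 55, 68, 95, 96]


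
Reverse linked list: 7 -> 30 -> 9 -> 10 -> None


Step 1: curr=7, set curr.next=prev(None) | reversed so far: 7
Step 2: curr=30, set curr.next=prev(7) | reversed so far: 30 -> 7
Step 3: curr=9, set curr.next=prev(30) | reversed so far: 9 -> 30 -> 7
Step 4: curr=10, set curr.next=prev(9) | reversed so far: 10 -> 9 -> 30 -> 7

10 -> 9 -> 30 -> 7 -> None


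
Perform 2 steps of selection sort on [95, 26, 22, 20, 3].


Initial: [95, 26, 22, 20, 3]
Step 1: min=3 at 4
  Swap: [3, 26, 22, 20, 95]
Step 2: min=20 at 3
  Swap: [3, 20, 22, 26, 95]

After 2 steps: [3, 20, 22, 26, 95]


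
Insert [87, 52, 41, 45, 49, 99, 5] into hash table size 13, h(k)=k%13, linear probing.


Insert 87: h=9 -> slot 9
Insert 52: h=0 -> slot 0
Insert 41: h=2 -> slot 2
Insert 45: h=6 -> slot 6
Insert 49: h=10 -> slot 10
Insert 99: h=8 -> slot 8
Insert 5: h=5 -> slot 5

Table: [52, None, 41, None, None, 5, 45, None, 99, 87, 49, None, None]


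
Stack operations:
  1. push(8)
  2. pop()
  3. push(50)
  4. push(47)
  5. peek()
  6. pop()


push(8) -> [8]
pop()->8, []
push(50) -> [50]
push(47) -> [50, 47]
peek()->47
pop()->47, [50]

Final stack: [50]


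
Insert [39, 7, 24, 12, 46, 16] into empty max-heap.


Insert 39: [39]
Insert 7: [39, 7]
Insert 24: [39, 7, 24]
Insert 12: [39, 12, 24, 7]
Insert 46: [46, 39, 24, 7, 12]
Insert 16: [46, 39, 24, 7, 12, 16]

Final heap: [46, 39, 24, 7, 12, 16]


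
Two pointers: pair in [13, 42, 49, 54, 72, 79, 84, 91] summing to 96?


lo=0(13)+hi=7(91)=104
lo=0(13)+hi=6(84)=97
lo=0(13)+hi=5(79)=92
lo=1(42)+hi=5(79)=121
lo=1(42)+hi=4(72)=114
lo=1(42)+hi=3(54)=96

Yes: 42+54=96


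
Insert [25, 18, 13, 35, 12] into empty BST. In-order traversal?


Insert 25: root
Insert 18: L from 25
Insert 13: L from 25 -> L from 18
Insert 35: R from 25
Insert 12: L from 25 -> L from 18 -> L from 13

In-order: [12, 13, 18, 25, 35]


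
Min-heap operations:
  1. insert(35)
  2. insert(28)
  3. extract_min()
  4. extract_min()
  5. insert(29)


insert(35) -> [35]
insert(28) -> [28, 35]
extract_min()->28, [35]
extract_min()->35, []
insert(29) -> [29]

Final heap: [29]


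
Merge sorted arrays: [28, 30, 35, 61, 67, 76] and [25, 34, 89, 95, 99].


Take 25 from B
Take 28 from A
Take 30 from A
Take 34 from B
Take 35 from A
Take 61 from A
Take 67 from A
Take 76 from A

Merged: [25, 28, 30, 34, 35, 61, 67, 76, 89, 95, 99]


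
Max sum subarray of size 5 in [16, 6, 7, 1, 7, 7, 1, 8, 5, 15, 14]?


[0:5]: 37
[1:6]: 28
[2:7]: 23
[3:8]: 24
[4:9]: 28
[5:10]: 36
[6:11]: 43

Max: 43 at [6:11]


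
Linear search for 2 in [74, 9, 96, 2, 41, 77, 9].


i=0: 74!=2
i=1: 9!=2
i=2: 96!=2
i=3: 2==2 found!

Found at 3, 4 comps


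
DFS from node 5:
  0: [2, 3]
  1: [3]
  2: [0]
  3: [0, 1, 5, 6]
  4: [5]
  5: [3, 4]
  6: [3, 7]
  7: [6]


Visit 5, push [4, 3]
Visit 3, push [6, 1, 0]
Visit 0, push [2]
Visit 2, push []
Visit 1, push []
Visit 6, push [7]
Visit 7, push []
Visit 4, push []

DFS order: [5, 3, 0, 2, 1, 6, 7, 4]


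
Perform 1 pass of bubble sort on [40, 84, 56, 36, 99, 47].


Initial: [40, 84, 56, 36, 99, 47]
Pass 1: [40, 56, 36, 84, 47, 99] (3 swaps)

After 1 pass: [40, 56, 36, 84, 47, 99]


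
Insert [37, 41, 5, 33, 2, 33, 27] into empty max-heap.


Insert 37: [37]
Insert 41: [41, 37]
Insert 5: [41, 37, 5]
Insert 33: [41, 37, 5, 33]
Insert 2: [41, 37, 5, 33, 2]
Insert 33: [41, 37, 33, 33, 2, 5]
Insert 27: [41, 37, 33, 33, 2, 5, 27]

Final heap: [41, 37, 33, 33, 2, 5, 27]


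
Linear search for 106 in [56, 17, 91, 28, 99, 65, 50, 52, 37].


i=0: 56!=106
i=1: 17!=106
i=2: 91!=106
i=3: 28!=106
i=4: 99!=106
i=5: 65!=106
i=6: 50!=106
i=7: 52!=106
i=8: 37!=106

Not found, 9 comps


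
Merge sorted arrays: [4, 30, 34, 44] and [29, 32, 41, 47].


Take 4 from A
Take 29 from B
Take 30 from A
Take 32 from B
Take 34 from A
Take 41 from B
Take 44 from A

Merged: [4, 29, 30, 32, 34, 41, 44, 47]


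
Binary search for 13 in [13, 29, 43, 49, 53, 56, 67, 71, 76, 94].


Step 1: lo=0, hi=9, mid=4, val=53
Step 2: lo=0, hi=3, mid=1, val=29
Step 3: lo=0, hi=0, mid=0, val=13

Found at index 0


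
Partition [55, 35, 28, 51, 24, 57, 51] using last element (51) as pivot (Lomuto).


Pivot: 51
  35 <= 51: swap -> [35, 55, 28, 51, 24, 57, 51]
  28 <= 51: swap -> [35, 28, 55, 51, 24, 57, 51]
  51 <= 51: swap -> [35, 28, 51, 55, 24, 57, 51]
  24 <= 51: swap -> [35, 28, 51, 24, 55, 57, 51]
Place pivot at 4: [35, 28, 51, 24, 51, 57, 55]

Partitioned: [35, 28, 51, 24, 51, 57, 55]


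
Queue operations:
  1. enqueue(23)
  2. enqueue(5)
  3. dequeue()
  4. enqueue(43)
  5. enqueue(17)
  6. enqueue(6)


enqueue(23) -> [23]
enqueue(5) -> [23, 5]
dequeue()->23, [5]
enqueue(43) -> [5, 43]
enqueue(17) -> [5, 43, 17]
enqueue(6) -> [5, 43, 17, 6]

Final queue: [5, 43, 17, 6]


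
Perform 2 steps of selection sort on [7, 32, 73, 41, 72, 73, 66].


Initial: [7, 32, 73, 41, 72, 73, 66]
Step 1: min=7 at 0
  Swap: [7, 32, 73, 41, 72, 73, 66]
Step 2: min=32 at 1
  Swap: [7, 32, 73, 41, 72, 73, 66]

After 2 steps: [7, 32, 73, 41, 72, 73, 66]


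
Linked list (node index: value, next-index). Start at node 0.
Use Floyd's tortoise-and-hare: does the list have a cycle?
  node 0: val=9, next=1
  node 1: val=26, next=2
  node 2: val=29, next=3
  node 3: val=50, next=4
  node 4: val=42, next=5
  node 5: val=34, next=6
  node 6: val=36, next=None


Floyd's tortoise (slow, +1) and hare (fast, +2):
  init: slow=0, fast=0
  step 1: slow=1, fast=2
  step 2: slow=2, fast=4
  step 3: slow=3, fast=6
  step 4: fast -> None, no cycle

Cycle: no


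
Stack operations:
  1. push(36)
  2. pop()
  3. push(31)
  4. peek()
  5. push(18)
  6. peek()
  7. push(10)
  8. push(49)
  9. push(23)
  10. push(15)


push(36) -> [36]
pop()->36, []
push(31) -> [31]
peek()->31
push(18) -> [31, 18]
peek()->18
push(10) -> [31, 18, 10]
push(49) -> [31, 18, 10, 49]
push(23) -> [31, 18, 10, 49, 23]
push(15) -> [31, 18, 10, 49, 23, 15]

Final stack: [31, 18, 10, 49, 23, 15]


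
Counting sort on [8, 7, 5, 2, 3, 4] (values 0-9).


Input: [8, 7, 5, 2, 3, 4]
Counts: [0, 0, 1, 1, 1, 1, 0, 1, 1, 0]

Sorted: [2, 3, 4, 5, 7, 8]


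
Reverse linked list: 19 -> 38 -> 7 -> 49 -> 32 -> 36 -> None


Step 1: curr=19, set curr.next=prev(None) | reversed so far: 19
Step 2: curr=38, set curr.next=prev(19) | reversed so far: 38 -> 19
Step 3: curr=7, set curr.next=prev(38) | reversed so far: 7 -> 38 -> 19
Step 4: curr=49, set curr.next=prev(7) | reversed so far: 49 -> 7 -> 38 -> 19
Step 5: curr=32, set curr.next=prev(49) | reversed so far: 32 -> 49 -> 7 -> 38 -> 19
Step 6: curr=36, set curr.next=prev(32) | reversed so far: 36 -> 32 -> 49 -> 7 -> 38 -> 19

36 -> 32 -> 49 -> 7 -> 38 -> 19 -> None


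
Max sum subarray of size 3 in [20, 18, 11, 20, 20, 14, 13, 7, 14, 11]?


[0:3]: 49
[1:4]: 49
[2:5]: 51
[3:6]: 54
[4:7]: 47
[5:8]: 34
[6:9]: 34
[7:10]: 32

Max: 54 at [3:6]


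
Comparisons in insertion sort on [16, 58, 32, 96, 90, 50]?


Algorithm: insertion sort
Input: [16, 58, 32, 96, 90, 50]
Sorted: [16, 32, 50, 58, 90, 96]

10


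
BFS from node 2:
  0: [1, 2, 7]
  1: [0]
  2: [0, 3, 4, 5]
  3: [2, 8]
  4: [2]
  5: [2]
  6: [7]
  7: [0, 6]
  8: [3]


Visit 2, enqueue [0, 3, 4, 5]
Visit 0, enqueue [1, 7]
Visit 3, enqueue [8]
Visit 4, enqueue []
Visit 5, enqueue []
Visit 1, enqueue []
Visit 7, enqueue [6]
Visit 8, enqueue []
Visit 6, enqueue []

BFS order: [2, 0, 3, 4, 5, 1, 7, 8, 6]


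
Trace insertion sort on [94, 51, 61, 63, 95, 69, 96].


Initial: [94, 51, 61, 63, 95, 69, 96]
Insert 51: [51, 94, 61, 63, 95, 69, 96]
Insert 61: [51, 61, 94, 63, 95, 69, 96]
Insert 63: [51, 61, 63, 94, 95, 69, 96]
Insert 95: [51, 61, 63, 94, 95, 69, 96]
Insert 69: [51, 61, 63, 69, 94, 95, 96]
Insert 96: [51, 61, 63, 69, 94, 95, 96]

Sorted: [51, 61, 63, 69, 94, 95, 96]


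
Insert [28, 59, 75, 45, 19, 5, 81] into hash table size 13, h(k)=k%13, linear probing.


Insert 28: h=2 -> slot 2
Insert 59: h=7 -> slot 7
Insert 75: h=10 -> slot 10
Insert 45: h=6 -> slot 6
Insert 19: h=6, 2 probes -> slot 8
Insert 5: h=5 -> slot 5
Insert 81: h=3 -> slot 3

Table: [None, None, 28, 81, None, 5, 45, 59, 19, None, 75, None, None]


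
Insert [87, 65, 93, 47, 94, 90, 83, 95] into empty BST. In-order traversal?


Insert 87: root
Insert 65: L from 87
Insert 93: R from 87
Insert 47: L from 87 -> L from 65
Insert 94: R from 87 -> R from 93
Insert 90: R from 87 -> L from 93
Insert 83: L from 87 -> R from 65
Insert 95: R from 87 -> R from 93 -> R from 94

In-order: [47, 65, 83, 87, 90, 93, 94, 95]


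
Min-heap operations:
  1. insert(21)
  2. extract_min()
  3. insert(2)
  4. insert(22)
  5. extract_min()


insert(21) -> [21]
extract_min()->21, []
insert(2) -> [2]
insert(22) -> [2, 22]
extract_min()->2, [22]

Final heap: [22]


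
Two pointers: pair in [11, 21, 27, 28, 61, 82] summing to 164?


lo=0(11)+hi=5(82)=93
lo=1(21)+hi=5(82)=103
lo=2(27)+hi=5(82)=109
lo=3(28)+hi=5(82)=110
lo=4(61)+hi=5(82)=143

No pair found


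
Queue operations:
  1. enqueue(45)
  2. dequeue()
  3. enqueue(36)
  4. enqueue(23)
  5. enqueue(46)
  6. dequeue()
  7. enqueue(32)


enqueue(45) -> [45]
dequeue()->45, []
enqueue(36) -> [36]
enqueue(23) -> [36, 23]
enqueue(46) -> [36, 23, 46]
dequeue()->36, [23, 46]
enqueue(32) -> [23, 46, 32]

Final queue: [23, 46, 32]


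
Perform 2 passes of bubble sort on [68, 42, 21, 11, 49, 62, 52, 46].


Initial: [68, 42, 21, 11, 49, 62, 52, 46]
Pass 1: [42, 21, 11, 49, 62, 52, 46, 68] (7 swaps)
Pass 2: [21, 11, 42, 49, 52, 46, 62, 68] (4 swaps)

After 2 passes: [21, 11, 42, 49, 52, 46, 62, 68]


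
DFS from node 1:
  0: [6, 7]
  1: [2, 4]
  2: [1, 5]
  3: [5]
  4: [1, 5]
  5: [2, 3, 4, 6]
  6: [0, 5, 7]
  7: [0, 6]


Visit 1, push [4, 2]
Visit 2, push [5]
Visit 5, push [6, 4, 3]
Visit 3, push []
Visit 4, push []
Visit 6, push [7, 0]
Visit 0, push [7]
Visit 7, push []

DFS order: [1, 2, 5, 3, 4, 6, 0, 7]


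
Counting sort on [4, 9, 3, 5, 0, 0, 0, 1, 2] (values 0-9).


Input: [4, 9, 3, 5, 0, 0, 0, 1, 2]
Counts: [3, 1, 1, 1, 1, 1, 0, 0, 0, 1]

Sorted: [0, 0, 0, 1, 2, 3, 4, 5, 9]


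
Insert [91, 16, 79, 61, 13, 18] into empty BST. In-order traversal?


Insert 91: root
Insert 16: L from 91
Insert 79: L from 91 -> R from 16
Insert 61: L from 91 -> R from 16 -> L from 79
Insert 13: L from 91 -> L from 16
Insert 18: L from 91 -> R from 16 -> L from 79 -> L from 61

In-order: [13, 16, 18, 61, 79, 91]


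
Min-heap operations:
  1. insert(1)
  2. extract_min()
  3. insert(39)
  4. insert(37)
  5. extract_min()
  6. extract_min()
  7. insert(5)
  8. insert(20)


insert(1) -> [1]
extract_min()->1, []
insert(39) -> [39]
insert(37) -> [37, 39]
extract_min()->37, [39]
extract_min()->39, []
insert(5) -> [5]
insert(20) -> [5, 20]

Final heap: [5, 20]


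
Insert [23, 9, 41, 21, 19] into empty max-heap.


Insert 23: [23]
Insert 9: [23, 9]
Insert 41: [41, 9, 23]
Insert 21: [41, 21, 23, 9]
Insert 19: [41, 21, 23, 9, 19]

Final heap: [41, 21, 23, 9, 19]


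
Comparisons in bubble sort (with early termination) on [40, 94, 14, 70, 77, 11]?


Algorithm: bubble sort (with early termination)
Input: [40, 94, 14, 70, 77, 11]
Sorted: [11, 14, 40, 70, 77, 94]

15


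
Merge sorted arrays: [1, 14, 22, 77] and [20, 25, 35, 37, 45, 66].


Take 1 from A
Take 14 from A
Take 20 from B
Take 22 from A
Take 25 from B
Take 35 from B
Take 37 from B
Take 45 from B
Take 66 from B

Merged: [1, 14, 20, 22, 25, 35, 37, 45, 66, 77]


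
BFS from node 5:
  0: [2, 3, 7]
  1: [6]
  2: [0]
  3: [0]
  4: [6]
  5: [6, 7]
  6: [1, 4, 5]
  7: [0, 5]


Visit 5, enqueue [6, 7]
Visit 6, enqueue [1, 4]
Visit 7, enqueue [0]
Visit 1, enqueue []
Visit 4, enqueue []
Visit 0, enqueue [2, 3]
Visit 2, enqueue []
Visit 3, enqueue []

BFS order: [5, 6, 7, 1, 4, 0, 2, 3]


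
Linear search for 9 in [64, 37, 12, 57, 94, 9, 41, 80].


i=0: 64!=9
i=1: 37!=9
i=2: 12!=9
i=3: 57!=9
i=4: 94!=9
i=5: 9==9 found!

Found at 5, 6 comps


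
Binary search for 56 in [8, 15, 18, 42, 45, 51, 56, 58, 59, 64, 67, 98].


Step 1: lo=0, hi=11, mid=5, val=51
Step 2: lo=6, hi=11, mid=8, val=59
Step 3: lo=6, hi=7, mid=6, val=56

Found at index 6


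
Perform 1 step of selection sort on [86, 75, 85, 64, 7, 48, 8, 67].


Initial: [86, 75, 85, 64, 7, 48, 8, 67]
Step 1: min=7 at 4
  Swap: [7, 75, 85, 64, 86, 48, 8, 67]

After 1 step: [7, 75, 85, 64, 86, 48, 8, 67]


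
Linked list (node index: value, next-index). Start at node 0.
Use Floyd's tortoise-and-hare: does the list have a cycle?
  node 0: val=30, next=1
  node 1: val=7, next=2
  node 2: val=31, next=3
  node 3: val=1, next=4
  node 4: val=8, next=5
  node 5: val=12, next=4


Floyd's tortoise (slow, +1) and hare (fast, +2):
  init: slow=0, fast=0
  step 1: slow=1, fast=2
  step 2: slow=2, fast=4
  step 3: slow=3, fast=4
  step 4: slow=4, fast=4
  slow == fast at node 4: cycle detected

Cycle: yes


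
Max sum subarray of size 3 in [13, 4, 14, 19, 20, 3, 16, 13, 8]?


[0:3]: 31
[1:4]: 37
[2:5]: 53
[3:6]: 42
[4:7]: 39
[5:8]: 32
[6:9]: 37

Max: 53 at [2:5]


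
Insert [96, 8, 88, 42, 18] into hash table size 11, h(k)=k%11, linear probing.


Insert 96: h=8 -> slot 8
Insert 8: h=8, 1 probes -> slot 9
Insert 88: h=0 -> slot 0
Insert 42: h=9, 1 probes -> slot 10
Insert 18: h=7 -> slot 7

Table: [88, None, None, None, None, None, None, 18, 96, 8, 42]


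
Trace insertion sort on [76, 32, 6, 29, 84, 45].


Initial: [76, 32, 6, 29, 84, 45]
Insert 32: [32, 76, 6, 29, 84, 45]
Insert 6: [6, 32, 76, 29, 84, 45]
Insert 29: [6, 29, 32, 76, 84, 45]
Insert 84: [6, 29, 32, 76, 84, 45]
Insert 45: [6, 29, 32, 45, 76, 84]

Sorted: [6, 29, 32, 45, 76, 84]


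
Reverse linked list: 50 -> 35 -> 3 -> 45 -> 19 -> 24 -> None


Step 1: curr=50, set curr.next=prev(None) | reversed so far: 50
Step 2: curr=35, set curr.next=prev(50) | reversed so far: 35 -> 50
Step 3: curr=3, set curr.next=prev(35) | reversed so far: 3 -> 35 -> 50
Step 4: curr=45, set curr.next=prev(3) | reversed so far: 45 -> 3 -> 35 -> 50
Step 5: curr=19, set curr.next=prev(45) | reversed so far: 19 -> 45 -> 3 -> 35 -> 50
Step 6: curr=24, set curr.next=prev(19) | reversed so far: 24 -> 19 -> 45 -> 3 -> 35 -> 50

24 -> 19 -> 45 -> 3 -> 35 -> 50 -> None


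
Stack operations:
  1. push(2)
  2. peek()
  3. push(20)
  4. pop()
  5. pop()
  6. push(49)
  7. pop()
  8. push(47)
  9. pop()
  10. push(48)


push(2) -> [2]
peek()->2
push(20) -> [2, 20]
pop()->20, [2]
pop()->2, []
push(49) -> [49]
pop()->49, []
push(47) -> [47]
pop()->47, []
push(48) -> [48]

Final stack: [48]


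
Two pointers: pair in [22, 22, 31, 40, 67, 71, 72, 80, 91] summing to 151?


lo=0(22)+hi=8(91)=113
lo=1(22)+hi=8(91)=113
lo=2(31)+hi=8(91)=122
lo=3(40)+hi=8(91)=131
lo=4(67)+hi=8(91)=158
lo=4(67)+hi=7(80)=147
lo=5(71)+hi=7(80)=151

Yes: 71+80=151


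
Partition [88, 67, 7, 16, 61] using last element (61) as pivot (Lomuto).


Pivot: 61
  7 <= 61: swap -> [7, 67, 88, 16, 61]
  16 <= 61: swap -> [7, 16, 88, 67, 61]
Place pivot at 2: [7, 16, 61, 67, 88]

Partitioned: [7, 16, 61, 67, 88]


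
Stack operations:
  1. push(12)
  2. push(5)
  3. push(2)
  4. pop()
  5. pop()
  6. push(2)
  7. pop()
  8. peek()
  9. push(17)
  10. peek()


push(12) -> [12]
push(5) -> [12, 5]
push(2) -> [12, 5, 2]
pop()->2, [12, 5]
pop()->5, [12]
push(2) -> [12, 2]
pop()->2, [12]
peek()->12
push(17) -> [12, 17]
peek()->17

Final stack: [12, 17]


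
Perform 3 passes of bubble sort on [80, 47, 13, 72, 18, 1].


Initial: [80, 47, 13, 72, 18, 1]
Pass 1: [47, 13, 72, 18, 1, 80] (5 swaps)
Pass 2: [13, 47, 18, 1, 72, 80] (3 swaps)
Pass 3: [13, 18, 1, 47, 72, 80] (2 swaps)

After 3 passes: [13, 18, 1, 47, 72, 80]


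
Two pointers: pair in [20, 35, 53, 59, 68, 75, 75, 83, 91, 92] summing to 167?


lo=0(20)+hi=9(92)=112
lo=1(35)+hi=9(92)=127
lo=2(53)+hi=9(92)=145
lo=3(59)+hi=9(92)=151
lo=4(68)+hi=9(92)=160
lo=5(75)+hi=9(92)=167

Yes: 75+92=167


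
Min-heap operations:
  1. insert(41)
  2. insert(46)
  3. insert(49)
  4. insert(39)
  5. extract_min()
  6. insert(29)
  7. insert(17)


insert(41) -> [41]
insert(46) -> [41, 46]
insert(49) -> [41, 46, 49]
insert(39) -> [39, 41, 49, 46]
extract_min()->39, [41, 46, 49]
insert(29) -> [29, 41, 49, 46]
insert(17) -> [17, 29, 49, 46, 41]

Final heap: [17, 29, 49, 46, 41]


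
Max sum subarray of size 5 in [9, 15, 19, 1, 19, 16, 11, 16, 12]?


[0:5]: 63
[1:6]: 70
[2:7]: 66
[3:8]: 63
[4:9]: 74

Max: 74 at [4:9]


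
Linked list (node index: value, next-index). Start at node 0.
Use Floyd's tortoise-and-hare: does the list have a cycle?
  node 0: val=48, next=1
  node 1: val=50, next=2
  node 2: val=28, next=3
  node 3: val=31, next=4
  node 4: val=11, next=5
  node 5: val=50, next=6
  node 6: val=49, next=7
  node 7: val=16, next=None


Floyd's tortoise (slow, +1) and hare (fast, +2):
  init: slow=0, fast=0
  step 1: slow=1, fast=2
  step 2: slow=2, fast=4
  step 3: slow=3, fast=6
  step 4: fast 6->7->None, no cycle

Cycle: no


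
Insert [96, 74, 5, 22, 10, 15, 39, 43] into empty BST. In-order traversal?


Insert 96: root
Insert 74: L from 96
Insert 5: L from 96 -> L from 74
Insert 22: L from 96 -> L from 74 -> R from 5
Insert 10: L from 96 -> L from 74 -> R from 5 -> L from 22
Insert 15: L from 96 -> L from 74 -> R from 5 -> L from 22 -> R from 10
Insert 39: L from 96 -> L from 74 -> R from 5 -> R from 22
Insert 43: L from 96 -> L from 74 -> R from 5 -> R from 22 -> R from 39

In-order: [5, 10, 15, 22, 39, 43, 74, 96]


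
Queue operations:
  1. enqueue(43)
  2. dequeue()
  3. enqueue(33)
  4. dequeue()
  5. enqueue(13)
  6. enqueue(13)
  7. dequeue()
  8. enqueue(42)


enqueue(43) -> [43]
dequeue()->43, []
enqueue(33) -> [33]
dequeue()->33, []
enqueue(13) -> [13]
enqueue(13) -> [13, 13]
dequeue()->13, [13]
enqueue(42) -> [13, 42]

Final queue: [13, 42]


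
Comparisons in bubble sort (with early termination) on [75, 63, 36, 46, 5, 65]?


Algorithm: bubble sort (with early termination)
Input: [75, 63, 36, 46, 5, 65]
Sorted: [5, 36, 46, 63, 65, 75]

15


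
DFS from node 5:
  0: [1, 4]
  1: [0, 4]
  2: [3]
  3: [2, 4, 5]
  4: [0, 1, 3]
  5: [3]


Visit 5, push [3]
Visit 3, push [4, 2]
Visit 2, push []
Visit 4, push [1, 0]
Visit 0, push [1]
Visit 1, push []

DFS order: [5, 3, 2, 4, 0, 1]


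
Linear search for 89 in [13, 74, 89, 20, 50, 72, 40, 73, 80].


i=0: 13!=89
i=1: 74!=89
i=2: 89==89 found!

Found at 2, 3 comps


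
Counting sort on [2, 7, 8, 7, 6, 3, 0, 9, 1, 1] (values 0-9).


Input: [2, 7, 8, 7, 6, 3, 0, 9, 1, 1]
Counts: [1, 2, 1, 1, 0, 0, 1, 2, 1, 1]

Sorted: [0, 1, 1, 2, 3, 6, 7, 7, 8, 9]


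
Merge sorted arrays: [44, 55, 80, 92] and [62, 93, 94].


Take 44 from A
Take 55 from A
Take 62 from B
Take 80 from A
Take 92 from A

Merged: [44, 55, 62, 80, 92, 93, 94]


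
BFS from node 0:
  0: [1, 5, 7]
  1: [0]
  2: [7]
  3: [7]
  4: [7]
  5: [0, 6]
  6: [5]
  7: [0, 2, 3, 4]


Visit 0, enqueue [1, 5, 7]
Visit 1, enqueue []
Visit 5, enqueue [6]
Visit 7, enqueue [2, 3, 4]
Visit 6, enqueue []
Visit 2, enqueue []
Visit 3, enqueue []
Visit 4, enqueue []

BFS order: [0, 1, 5, 7, 6, 2, 3, 4]


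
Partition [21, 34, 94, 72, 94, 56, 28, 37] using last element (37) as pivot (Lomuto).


Pivot: 37
  21 <= 37: advance i (no swap)
  34 <= 37: advance i (no swap)
  28 <= 37: swap -> [21, 34, 28, 72, 94, 56, 94, 37]
Place pivot at 3: [21, 34, 28, 37, 94, 56, 94, 72]

Partitioned: [21, 34, 28, 37, 94, 56, 94, 72]


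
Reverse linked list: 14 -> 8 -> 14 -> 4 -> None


Step 1: curr=14, set curr.next=prev(None) | reversed so far: 14
Step 2: curr=8, set curr.next=prev(14) | reversed so far: 8 -> 14
Step 3: curr=14, set curr.next=prev(8) | reversed so far: 14 -> 8 -> 14
Step 4: curr=4, set curr.next=prev(14) | reversed so far: 4 -> 14 -> 8 -> 14

4 -> 14 -> 8 -> 14 -> None


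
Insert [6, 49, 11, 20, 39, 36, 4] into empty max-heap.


Insert 6: [6]
Insert 49: [49, 6]
Insert 11: [49, 6, 11]
Insert 20: [49, 20, 11, 6]
Insert 39: [49, 39, 11, 6, 20]
Insert 36: [49, 39, 36, 6, 20, 11]
Insert 4: [49, 39, 36, 6, 20, 11, 4]

Final heap: [49, 39, 36, 6, 20, 11, 4]


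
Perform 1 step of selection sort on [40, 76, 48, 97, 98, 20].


Initial: [40, 76, 48, 97, 98, 20]
Step 1: min=20 at 5
  Swap: [20, 76, 48, 97, 98, 40]

After 1 step: [20, 76, 48, 97, 98, 40]


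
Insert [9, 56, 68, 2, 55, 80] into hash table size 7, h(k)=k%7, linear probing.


Insert 9: h=2 -> slot 2
Insert 56: h=0 -> slot 0
Insert 68: h=5 -> slot 5
Insert 2: h=2, 1 probes -> slot 3
Insert 55: h=6 -> slot 6
Insert 80: h=3, 1 probes -> slot 4

Table: [56, None, 9, 2, 80, 68, 55]


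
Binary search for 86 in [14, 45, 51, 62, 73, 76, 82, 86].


Step 1: lo=0, hi=7, mid=3, val=62
Step 2: lo=4, hi=7, mid=5, val=76
Step 3: lo=6, hi=7, mid=6, val=82
Step 4: lo=7, hi=7, mid=7, val=86

Found at index 7


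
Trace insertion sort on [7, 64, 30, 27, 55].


Initial: [7, 64, 30, 27, 55]
Insert 64: [7, 64, 30, 27, 55]
Insert 30: [7, 30, 64, 27, 55]
Insert 27: [7, 27, 30, 64, 55]
Insert 55: [7, 27, 30, 55, 64]

Sorted: [7, 27, 30, 55, 64]


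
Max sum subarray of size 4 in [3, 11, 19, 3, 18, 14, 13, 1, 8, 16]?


[0:4]: 36
[1:5]: 51
[2:6]: 54
[3:7]: 48
[4:8]: 46
[5:9]: 36
[6:10]: 38

Max: 54 at [2:6]


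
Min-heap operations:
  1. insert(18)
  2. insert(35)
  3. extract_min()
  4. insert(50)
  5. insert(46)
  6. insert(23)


insert(18) -> [18]
insert(35) -> [18, 35]
extract_min()->18, [35]
insert(50) -> [35, 50]
insert(46) -> [35, 50, 46]
insert(23) -> [23, 35, 46, 50]

Final heap: [23, 35, 46, 50]


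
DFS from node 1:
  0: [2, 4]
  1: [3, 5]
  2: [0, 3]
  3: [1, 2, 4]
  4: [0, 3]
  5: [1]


Visit 1, push [5, 3]
Visit 3, push [4, 2]
Visit 2, push [0]
Visit 0, push [4]
Visit 4, push []
Visit 5, push []

DFS order: [1, 3, 2, 0, 4, 5]


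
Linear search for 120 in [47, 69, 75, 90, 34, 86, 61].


i=0: 47!=120
i=1: 69!=120
i=2: 75!=120
i=3: 90!=120
i=4: 34!=120
i=5: 86!=120
i=6: 61!=120

Not found, 7 comps


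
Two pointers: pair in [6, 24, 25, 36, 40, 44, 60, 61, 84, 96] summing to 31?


lo=0(6)+hi=9(96)=102
lo=0(6)+hi=8(84)=90
lo=0(6)+hi=7(61)=67
lo=0(6)+hi=6(60)=66
lo=0(6)+hi=5(44)=50
lo=0(6)+hi=4(40)=46
lo=0(6)+hi=3(36)=42
lo=0(6)+hi=2(25)=31

Yes: 6+25=31


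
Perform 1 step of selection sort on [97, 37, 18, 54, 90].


Initial: [97, 37, 18, 54, 90]
Step 1: min=18 at 2
  Swap: [18, 37, 97, 54, 90]

After 1 step: [18, 37, 97, 54, 90]


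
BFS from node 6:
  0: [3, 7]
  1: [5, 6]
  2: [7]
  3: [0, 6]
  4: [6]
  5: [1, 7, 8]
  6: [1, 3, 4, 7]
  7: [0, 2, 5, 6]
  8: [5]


Visit 6, enqueue [1, 3, 4, 7]
Visit 1, enqueue [5]
Visit 3, enqueue [0]
Visit 4, enqueue []
Visit 7, enqueue [2]
Visit 5, enqueue [8]
Visit 0, enqueue []
Visit 2, enqueue []
Visit 8, enqueue []

BFS order: [6, 1, 3, 4, 7, 5, 0, 2, 8]


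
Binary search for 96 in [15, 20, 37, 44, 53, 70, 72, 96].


Step 1: lo=0, hi=7, mid=3, val=44
Step 2: lo=4, hi=7, mid=5, val=70
Step 3: lo=6, hi=7, mid=6, val=72
Step 4: lo=7, hi=7, mid=7, val=96

Found at index 7


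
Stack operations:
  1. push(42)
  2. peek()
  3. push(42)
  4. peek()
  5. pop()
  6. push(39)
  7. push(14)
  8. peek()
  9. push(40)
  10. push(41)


push(42) -> [42]
peek()->42
push(42) -> [42, 42]
peek()->42
pop()->42, [42]
push(39) -> [42, 39]
push(14) -> [42, 39, 14]
peek()->14
push(40) -> [42, 39, 14, 40]
push(41) -> [42, 39, 14, 40, 41]

Final stack: [42, 39, 14, 40, 41]


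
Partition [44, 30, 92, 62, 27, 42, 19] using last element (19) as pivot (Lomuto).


Pivot: 19
Place pivot at 0: [19, 30, 92, 62, 27, 42, 44]

Partitioned: [19, 30, 92, 62, 27, 42, 44]


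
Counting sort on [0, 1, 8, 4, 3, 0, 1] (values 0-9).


Input: [0, 1, 8, 4, 3, 0, 1]
Counts: [2, 2, 0, 1, 1, 0, 0, 0, 1, 0]

Sorted: [0, 0, 1, 1, 3, 4, 8]


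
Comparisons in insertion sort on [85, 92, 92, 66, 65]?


Algorithm: insertion sort
Input: [85, 92, 92, 66, 65]
Sorted: [65, 66, 85, 92, 92]

9


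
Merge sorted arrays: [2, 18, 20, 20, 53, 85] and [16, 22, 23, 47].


Take 2 from A
Take 16 from B
Take 18 from A
Take 20 from A
Take 20 from A
Take 22 from B
Take 23 from B
Take 47 from B

Merged: [2, 16, 18, 20, 20, 22, 23, 47, 53, 85]


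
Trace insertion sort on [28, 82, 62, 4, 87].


Initial: [28, 82, 62, 4, 87]
Insert 82: [28, 82, 62, 4, 87]
Insert 62: [28, 62, 82, 4, 87]
Insert 4: [4, 28, 62, 82, 87]
Insert 87: [4, 28, 62, 82, 87]

Sorted: [4, 28, 62, 82, 87]


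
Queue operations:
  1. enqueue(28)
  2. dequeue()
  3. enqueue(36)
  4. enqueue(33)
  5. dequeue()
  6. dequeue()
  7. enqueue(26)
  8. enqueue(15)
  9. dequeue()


enqueue(28) -> [28]
dequeue()->28, []
enqueue(36) -> [36]
enqueue(33) -> [36, 33]
dequeue()->36, [33]
dequeue()->33, []
enqueue(26) -> [26]
enqueue(15) -> [26, 15]
dequeue()->26, [15]

Final queue: [15]


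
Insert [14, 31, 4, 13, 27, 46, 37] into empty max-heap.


Insert 14: [14]
Insert 31: [31, 14]
Insert 4: [31, 14, 4]
Insert 13: [31, 14, 4, 13]
Insert 27: [31, 27, 4, 13, 14]
Insert 46: [46, 27, 31, 13, 14, 4]
Insert 37: [46, 27, 37, 13, 14, 4, 31]

Final heap: [46, 27, 37, 13, 14, 4, 31]


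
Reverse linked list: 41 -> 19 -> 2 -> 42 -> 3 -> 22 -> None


Step 1: curr=41, set curr.next=prev(None) | reversed so far: 41
Step 2: curr=19, set curr.next=prev(41) | reversed so far: 19 -> 41
Step 3: curr=2, set curr.next=prev(19) | reversed so far: 2 -> 19 -> 41
Step 4: curr=42, set curr.next=prev(2) | reversed so far: 42 -> 2 -> 19 -> 41
Step 5: curr=3, set curr.next=prev(42) | reversed so far: 3 -> 42 -> 2 -> 19 -> 41
Step 6: curr=22, set curr.next=prev(3) | reversed so far: 22 -> 3 -> 42 -> 2 -> 19 -> 41

22 -> 3 -> 42 -> 2 -> 19 -> 41 -> None
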